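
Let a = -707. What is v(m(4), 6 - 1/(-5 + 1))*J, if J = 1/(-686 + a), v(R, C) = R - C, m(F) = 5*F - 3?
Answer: -43/5572 ≈ -0.0077172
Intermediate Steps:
m(F) = -3 + 5*F
J = -1/1393 (J = 1/(-686 - 707) = 1/(-1393) = -1/1393 ≈ -0.00071787)
v(m(4), 6 - 1/(-5 + 1))*J = ((-3 + 5*4) - (6 - 1/(-5 + 1)))*(-1/1393) = ((-3 + 20) - (6 - 1/(-4)))*(-1/1393) = (17 - (6 - 1*(-¼)))*(-1/1393) = (17 - (6 + ¼))*(-1/1393) = (17 - 1*25/4)*(-1/1393) = (17 - 25/4)*(-1/1393) = (43/4)*(-1/1393) = -43/5572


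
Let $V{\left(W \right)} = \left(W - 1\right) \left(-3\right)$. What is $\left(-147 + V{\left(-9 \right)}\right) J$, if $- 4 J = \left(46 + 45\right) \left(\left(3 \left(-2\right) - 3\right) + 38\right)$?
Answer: $\frac{308763}{4} \approx 77191.0$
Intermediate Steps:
$V{\left(W \right)} = 3 - 3 W$ ($V{\left(W \right)} = \left(-1 + W\right) \left(-3\right) = 3 - 3 W$)
$J = - \frac{2639}{4}$ ($J = - \frac{\left(46 + 45\right) \left(\left(3 \left(-2\right) - 3\right) + 38\right)}{4} = - \frac{91 \left(\left(-6 - 3\right) + 38\right)}{4} = - \frac{91 \left(-9 + 38\right)}{4} = - \frac{91 \cdot 29}{4} = \left(- \frac{1}{4}\right) 2639 = - \frac{2639}{4} \approx -659.75$)
$\left(-147 + V{\left(-9 \right)}\right) J = \left(-147 + \left(3 - -27\right)\right) \left(- \frac{2639}{4}\right) = \left(-147 + \left(3 + 27\right)\right) \left(- \frac{2639}{4}\right) = \left(-147 + 30\right) \left(- \frac{2639}{4}\right) = \left(-117\right) \left(- \frac{2639}{4}\right) = \frac{308763}{4}$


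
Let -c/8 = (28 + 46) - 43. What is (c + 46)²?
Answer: 40804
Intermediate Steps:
c = -248 (c = -8*((28 + 46) - 43) = -8*(74 - 43) = -8*31 = -248)
(c + 46)² = (-248 + 46)² = (-202)² = 40804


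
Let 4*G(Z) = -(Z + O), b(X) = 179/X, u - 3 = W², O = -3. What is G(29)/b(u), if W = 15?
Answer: -1482/179 ≈ -8.2793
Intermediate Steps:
u = 228 (u = 3 + 15² = 3 + 225 = 228)
G(Z) = ¾ - Z/4 (G(Z) = (-(Z - 3))/4 = (-(-3 + Z))/4 = (3 - Z)/4 = ¾ - Z/4)
G(29)/b(u) = (¾ - ¼*29)/((179/228)) = (¾ - 29/4)/((179*(1/228))) = -13/(2*179/228) = -13/2*228/179 = -1482/179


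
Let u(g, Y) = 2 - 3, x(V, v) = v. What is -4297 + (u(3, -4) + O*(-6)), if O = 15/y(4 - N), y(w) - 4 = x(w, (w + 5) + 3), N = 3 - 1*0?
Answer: -55964/13 ≈ -4304.9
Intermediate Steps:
N = 3 (N = 3 + 0 = 3)
y(w) = 12 + w (y(w) = 4 + ((w + 5) + 3) = 4 + ((5 + w) + 3) = 4 + (8 + w) = 12 + w)
u(g, Y) = -1
O = 15/13 (O = 15/(12 + (4 - 1*3)) = 15/(12 + (4 - 3)) = 15/(12 + 1) = 15/13 ≈ 1.1538)
-4297 + (u(3, -4) + O*(-6)) = -4297 + (-1 + (15/13)*(-6)) = -4297 + (-1 - 90/13) = -4297 - 103/13 = -55964/13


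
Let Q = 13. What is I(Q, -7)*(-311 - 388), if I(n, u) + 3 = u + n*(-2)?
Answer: 25164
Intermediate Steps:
I(n, u) = -3 + u - 2*n (I(n, u) = -3 + (u + n*(-2)) = -3 + (u - 2*n) = -3 + u - 2*n)
I(Q, -7)*(-311 - 388) = (-3 - 7 - 2*13)*(-311 - 388) = (-3 - 7 - 26)*(-699) = -36*(-699) = 25164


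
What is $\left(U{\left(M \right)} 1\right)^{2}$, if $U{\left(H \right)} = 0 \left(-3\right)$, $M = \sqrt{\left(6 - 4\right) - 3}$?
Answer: $0$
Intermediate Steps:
$M = i$ ($M = \sqrt{\left(6 - 4\right) - 3} = \sqrt{2 - 3} = \sqrt{-1} = i \approx 1.0 i$)
$U{\left(H \right)} = 0$
$\left(U{\left(M \right)} 1\right)^{2} = \left(0 \cdot 1\right)^{2} = 0^{2} = 0$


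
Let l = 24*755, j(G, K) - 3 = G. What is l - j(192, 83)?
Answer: 17925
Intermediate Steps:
j(G, K) = 3 + G
l = 18120
l - j(192, 83) = 18120 - (3 + 192) = 18120 - 1*195 = 18120 - 195 = 17925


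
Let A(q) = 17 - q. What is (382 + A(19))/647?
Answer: 380/647 ≈ 0.58733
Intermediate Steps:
(382 + A(19))/647 = (382 + (17 - 1*19))/647 = (382 + (17 - 19))*(1/647) = (382 - 2)*(1/647) = 380*(1/647) = 380/647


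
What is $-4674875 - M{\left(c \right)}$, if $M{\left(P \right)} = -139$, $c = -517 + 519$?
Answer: $-4674736$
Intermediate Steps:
$c = 2$
$-4674875 - M{\left(c \right)} = -4674875 - -139 = -4674875 + 139 = -4674736$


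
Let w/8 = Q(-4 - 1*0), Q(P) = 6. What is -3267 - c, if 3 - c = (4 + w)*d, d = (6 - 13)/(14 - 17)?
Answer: -9446/3 ≈ -3148.7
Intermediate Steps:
w = 48 (w = 8*6 = 48)
d = 7/3 (d = -7/(-3) = -7*(-1/3) = 7/3 ≈ 2.3333)
c = -355/3 (c = 3 - (4 + 48)*7/3 = 3 - 52*7/3 = 3 - 1*364/3 = 3 - 364/3 = -355/3 ≈ -118.33)
-3267 - c = -3267 - 1*(-355/3) = -3267 + 355/3 = -9446/3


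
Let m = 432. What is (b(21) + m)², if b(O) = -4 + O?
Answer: 201601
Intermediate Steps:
(b(21) + m)² = ((-4 + 21) + 432)² = (17 + 432)² = 449² = 201601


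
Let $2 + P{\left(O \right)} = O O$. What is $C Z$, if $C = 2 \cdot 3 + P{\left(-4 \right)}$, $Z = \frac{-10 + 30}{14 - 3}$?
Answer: $\frac{400}{11} \approx 36.364$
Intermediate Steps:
$P{\left(O \right)} = -2 + O^{2}$ ($P{\left(O \right)} = -2 + O O = -2 + O^{2}$)
$Z = \frac{20}{11} \approx 1.8182$
$C = 20$ ($C = 2 \cdot 3 - \left(2 - \left(-4\right)^{2}\right) = 6 + \left(-2 + 16\right) = 6 + 14 = 20$)
$C Z = 20 \cdot \frac{20}{11} = \frac{400}{11}$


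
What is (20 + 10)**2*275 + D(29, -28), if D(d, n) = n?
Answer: 247472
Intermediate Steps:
(20 + 10)**2*275 + D(29, -28) = (20 + 10)**2*275 - 28 = 30**2*275 - 28 = 900*275 - 28 = 247500 - 28 = 247472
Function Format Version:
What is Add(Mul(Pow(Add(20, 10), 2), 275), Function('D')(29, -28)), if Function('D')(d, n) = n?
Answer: 247472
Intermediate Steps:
Add(Mul(Pow(Add(20, 10), 2), 275), Function('D')(29, -28)) = Add(Mul(Pow(Add(20, 10), 2), 275), -28) = Add(Mul(Pow(30, 2), 275), -28) = Add(Mul(900, 275), -28) = Add(247500, -28) = 247472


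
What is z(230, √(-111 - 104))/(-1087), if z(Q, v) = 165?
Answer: -165/1087 ≈ -0.15179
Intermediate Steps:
z(230, √(-111 - 104))/(-1087) = 165/(-1087) = 165*(-1/1087) = -165/1087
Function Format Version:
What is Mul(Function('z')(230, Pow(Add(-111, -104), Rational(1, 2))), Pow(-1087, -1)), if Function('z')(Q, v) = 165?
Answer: Rational(-165, 1087) ≈ -0.15179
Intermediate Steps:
Mul(Function('z')(230, Pow(Add(-111, -104), Rational(1, 2))), Pow(-1087, -1)) = Mul(165, Pow(-1087, -1)) = Mul(165, Rational(-1, 1087)) = Rational(-165, 1087)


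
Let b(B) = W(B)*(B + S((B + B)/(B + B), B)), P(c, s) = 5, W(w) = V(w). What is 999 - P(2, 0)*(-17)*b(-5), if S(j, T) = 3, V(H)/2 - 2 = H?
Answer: 2019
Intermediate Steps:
V(H) = 4 + 2*H
W(w) = 4 + 2*w
b(B) = (3 + B)*(4 + 2*B) (b(B) = (4 + 2*B)*(B + 3) = (4 + 2*B)*(3 + B) = (3 + B)*(4 + 2*B))
999 - P(2, 0)*(-17)*b(-5) = 999 - 5*(-17)*2*(2 - 5)*(3 - 5) = 999 - (-85)*2*(-3)*(-2) = 999 - (-85)*12 = 999 - 1*(-1020) = 999 + 1020 = 2019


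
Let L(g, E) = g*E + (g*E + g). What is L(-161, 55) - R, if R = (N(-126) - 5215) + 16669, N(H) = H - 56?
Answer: -29143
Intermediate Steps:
N(H) = -56 + H
R = 11272 (R = ((-56 - 126) - 5215) + 16669 = (-182 - 5215) + 16669 = -5397 + 16669 = 11272)
L(g, E) = g + 2*E*g (L(g, E) = E*g + (E*g + g) = E*g + (g + E*g) = g + 2*E*g)
L(-161, 55) - R = -161*(1 + 2*55) - 1*11272 = -161*(1 + 110) - 11272 = -161*111 - 11272 = -17871 - 11272 = -29143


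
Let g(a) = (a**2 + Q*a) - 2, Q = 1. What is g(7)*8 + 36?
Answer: 468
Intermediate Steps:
g(a) = -2 + a + a**2 (g(a) = (a**2 + 1*a) - 2 = (a**2 + a) - 2 = (a + a**2) - 2 = -2 + a + a**2)
g(7)*8 + 36 = (-2 + 7 + 7**2)*8 + 36 = (-2 + 7 + 49)*8 + 36 = 54*8 + 36 = 432 + 36 = 468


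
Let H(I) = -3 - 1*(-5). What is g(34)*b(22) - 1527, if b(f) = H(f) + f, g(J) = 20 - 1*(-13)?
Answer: -735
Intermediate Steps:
g(J) = 33 (g(J) = 20 + 13 = 33)
H(I) = 2 (H(I) = -3 + 5 = 2)
b(f) = 2 + f
g(34)*b(22) - 1527 = 33*(2 + 22) - 1527 = 33*24 - 1527 = 792 - 1527 = -735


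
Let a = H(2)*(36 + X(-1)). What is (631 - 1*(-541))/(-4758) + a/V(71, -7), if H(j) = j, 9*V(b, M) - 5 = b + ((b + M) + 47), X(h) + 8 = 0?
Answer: 1089434/444873 ≈ 2.4489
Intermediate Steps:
X(h) = -8 (X(h) = -8 + 0 = -8)
V(b, M) = 52/9 + M/9 + 2*b/9 (V(b, M) = 5/9 + (b + ((b + M) + 47))/9 = 5/9 + (b + ((M + b) + 47))/9 = 5/9 + (b + (47 + M + b))/9 = 5/9 + (47 + M + 2*b)/9 = 5/9 + (47/9 + M/9 + 2*b/9) = 52/9 + M/9 + 2*b/9)
a = 56 (a = 2*(36 - 8) = 2*28 = 56)
(631 - 1*(-541))/(-4758) + a/V(71, -7) = (631 - 1*(-541))/(-4758) + 56/(52/9 + (⅑)*(-7) + (2/9)*71) = (631 + 541)*(-1/4758) + 56/(52/9 - 7/9 + 142/9) = 1172*(-1/4758) + 56/(187/9) = -586/2379 + 56*(9/187) = -586/2379 + 504/187 = 1089434/444873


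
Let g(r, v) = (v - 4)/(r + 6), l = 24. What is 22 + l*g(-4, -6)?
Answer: -98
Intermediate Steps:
g(r, v) = (-4 + v)/(6 + r)
22 + l*g(-4, -6) = 22 + 24*((-4 - 6)/(6 - 4)) = 22 + 24*(-10/2) = 22 + 24*((½)*(-10)) = 22 + 24*(-5) = 22 - 120 = -98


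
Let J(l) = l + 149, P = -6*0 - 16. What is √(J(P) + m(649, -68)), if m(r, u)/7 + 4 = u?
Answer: I*√371 ≈ 19.261*I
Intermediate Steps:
m(r, u) = -28 + 7*u
P = -16 (P = 0 - 16 = -16)
J(l) = 149 + l
√(J(P) + m(649, -68)) = √((149 - 16) + (-28 + 7*(-68))) = √(133 + (-28 - 476)) = √(133 - 504) = √(-371) = I*√371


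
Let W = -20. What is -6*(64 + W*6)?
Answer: 336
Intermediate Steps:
-6*(64 + W*6) = -6*(64 - 20*6) = -6*(64 - 120) = -6*(-56) = 336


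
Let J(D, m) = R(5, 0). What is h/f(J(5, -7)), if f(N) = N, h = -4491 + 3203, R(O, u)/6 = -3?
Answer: 644/9 ≈ 71.556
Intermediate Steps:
R(O, u) = -18 (R(O, u) = 6*(-3) = -18)
J(D, m) = -18
h = -1288
h/f(J(5, -7)) = -1288/(-18) = -1288*(-1/18) = 644/9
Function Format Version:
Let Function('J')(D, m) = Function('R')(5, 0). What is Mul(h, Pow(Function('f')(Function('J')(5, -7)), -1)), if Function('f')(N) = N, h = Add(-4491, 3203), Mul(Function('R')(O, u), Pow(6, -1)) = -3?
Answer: Rational(644, 9) ≈ 71.556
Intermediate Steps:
Function('R')(O, u) = -18 (Function('R')(O, u) = Mul(6, -3) = -18)
Function('J')(D, m) = -18
h = -1288
Mul(h, Pow(Function('f')(Function('J')(5, -7)), -1)) = Mul(-1288, Pow(-18, -1)) = Mul(-1288, Rational(-1, 18)) = Rational(644, 9)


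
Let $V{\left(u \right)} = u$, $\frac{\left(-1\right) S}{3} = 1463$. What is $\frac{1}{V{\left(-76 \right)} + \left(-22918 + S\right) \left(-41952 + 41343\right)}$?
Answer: $\frac{1}{16629887} \approx 6.0133 \cdot 10^{-8}$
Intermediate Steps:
$S = -4389$ ($S = \left(-3\right) 1463 = -4389$)
$\frac{1}{V{\left(-76 \right)} + \left(-22918 + S\right) \left(-41952 + 41343\right)} = \frac{1}{-76 + \left(-22918 - 4389\right) \left(-41952 + 41343\right)} = \frac{1}{-76 - -16629963} = \frac{1}{-76 + 16629963} = \frac{1}{16629887}$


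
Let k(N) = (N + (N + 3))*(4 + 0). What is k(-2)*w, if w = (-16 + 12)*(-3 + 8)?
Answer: 80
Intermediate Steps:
w = -20 (w = -4*5 = -20)
k(N) = 12 + 8*N (k(N) = (N + (3 + N))*4 = (3 + 2*N)*4 = 12 + 8*N)
k(-2)*w = (12 + 8*(-2))*(-20) = (12 - 16)*(-20) = -4*(-20) = 80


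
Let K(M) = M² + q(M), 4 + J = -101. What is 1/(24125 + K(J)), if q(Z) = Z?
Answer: 1/35045 ≈ 2.8535e-5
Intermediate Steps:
J = -105 (J = -4 - 101 = -105)
K(M) = M + M² (K(M) = M² + M = M + M²)
1/(24125 + K(J)) = 1/(24125 - 105*(1 - 105)) = 1/(24125 - 105*(-104)) = 1/(24125 + 10920) = 1/35045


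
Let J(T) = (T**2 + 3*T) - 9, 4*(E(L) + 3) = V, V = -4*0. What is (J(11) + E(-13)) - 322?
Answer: -180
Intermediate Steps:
V = 0
E(L) = -3 (E(L) = -3 + (1/4)*0 = -3 + 0 = -3)
J(T) = -9 + T**2 + 3*T
(J(11) + E(-13)) - 322 = ((-9 + 11**2 + 3*11) - 3) - 322 = ((-9 + 121 + 33) - 3) - 322 = (145 - 3) - 322 = 142 - 322 = -180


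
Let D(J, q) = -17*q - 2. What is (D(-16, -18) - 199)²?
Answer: 11025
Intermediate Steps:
D(J, q) = -2 - 17*q
(D(-16, -18) - 199)² = ((-2 - 17*(-18)) - 199)² = ((-2 + 306) - 199)² = (304 - 199)² = 105² = 11025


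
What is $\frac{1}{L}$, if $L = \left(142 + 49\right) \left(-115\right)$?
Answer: $- \frac{1}{21965} \approx -4.5527 \cdot 10^{-5}$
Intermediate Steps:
$L = -21965$ ($L = 191 \left(-115\right) = -21965$)
$\frac{1}{L} = \frac{1}{-21965} = - \frac{1}{21965}$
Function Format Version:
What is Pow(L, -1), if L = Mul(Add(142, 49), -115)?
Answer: Rational(-1, 21965) ≈ -4.5527e-5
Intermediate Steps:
L = -21965 (L = Mul(191, -115) = -21965)
Pow(L, -1) = Pow(-21965, -1) = Rational(-1, 21965)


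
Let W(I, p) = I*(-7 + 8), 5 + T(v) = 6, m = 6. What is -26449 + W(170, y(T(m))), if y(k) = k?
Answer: -26279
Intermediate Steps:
T(v) = 1 (T(v) = -5 + 6 = 1)
W(I, p) = I (W(I, p) = I*1 = I)
-26449 + W(170, y(T(m))) = -26449 + 170 = -26279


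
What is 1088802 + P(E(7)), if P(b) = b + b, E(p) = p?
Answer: 1088816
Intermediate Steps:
P(b) = 2*b
1088802 + P(E(7)) = 1088802 + 2*7 = 1088802 + 14 = 1088816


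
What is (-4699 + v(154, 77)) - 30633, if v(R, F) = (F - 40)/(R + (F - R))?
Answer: -2720527/77 ≈ -35332.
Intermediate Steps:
v(R, F) = (-40 + F)/F
(-4699 + v(154, 77)) - 30633 = (-4699 + (-40 + 77)/77) - 30633 = (-4699 + (1/77)*37) - 30633 = (-4699 + 37/77) - 30633 = -361786/77 - 30633 = -2720527/77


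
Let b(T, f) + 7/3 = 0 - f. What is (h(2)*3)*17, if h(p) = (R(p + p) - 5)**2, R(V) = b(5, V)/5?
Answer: 150212/75 ≈ 2002.8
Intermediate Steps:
b(T, f) = -7/3 - f (b(T, f) = -7/3 + (0 - f) = -7/3 - f)
R(V) = -7/15 - V/5 (R(V) = (-7/3 - V)/5 = (-7/3 - V)*(1/5) = -7/15 - V/5)
h(p) = (-82/15 - 2*p/5)**2 (h(p) = ((-7/15 - (p + p)/5) - 5)**2 = ((-7/15 - 2*p/5) - 5)**2 = (-82/15 - 2*p/5)**2)
(h(2)*3)*17 = ((4*(41 + 3*2)**2/225)*3)*17 = ((4*(41 + 6)**2/225)*3)*17 = (((4/225)*47**2)*3)*17 = (((4/225)*2209)*3)*17 = ((8836/225)*3)*17 = (8836/75)*17 = 150212/75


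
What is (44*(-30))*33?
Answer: -43560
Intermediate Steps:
(44*(-30))*33 = -1320*33 = -43560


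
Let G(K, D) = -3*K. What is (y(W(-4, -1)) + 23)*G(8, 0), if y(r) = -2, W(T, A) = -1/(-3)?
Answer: -504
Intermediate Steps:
W(T, A) = ⅓ (W(T, A) = -1*(-⅓) = ⅓)
(y(W(-4, -1)) + 23)*G(8, 0) = (-2 + 23)*(-3*8) = 21*(-24) = -504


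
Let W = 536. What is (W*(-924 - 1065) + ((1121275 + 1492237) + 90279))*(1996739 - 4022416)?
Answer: -3317424889099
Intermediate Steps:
(W*(-924 - 1065) + ((1121275 + 1492237) + 90279))*(1996739 - 4022416) = (536*(-924 - 1065) + ((1121275 + 1492237) + 90279))*(1996739 - 4022416) = (536*(-1989) + (2613512 + 90279))*(-2025677) = (-1066104 + 2703791)*(-2025677) = 1637687*(-2025677) = -3317424889099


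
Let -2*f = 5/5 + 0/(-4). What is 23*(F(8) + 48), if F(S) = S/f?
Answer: 736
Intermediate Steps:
f = -½ (f = -(5/5 + 0/(-4))/2 = -(5*(⅕) + 0*(-¼))/2 = -(1 + 0)/2 = -½*1 = -½ ≈ -0.50000)
F(S) = -2*S (F(S) = S/(-½) = S*(-2) = -2*S)
23*(F(8) + 48) = 23*(-2*8 + 48) = 23*(-16 + 48) = 23*32 = 736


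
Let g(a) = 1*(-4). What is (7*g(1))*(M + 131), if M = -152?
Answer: 588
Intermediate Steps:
g(a) = -4
(7*g(1))*(M + 131) = (7*(-4))*(-152 + 131) = -28*(-21) = 588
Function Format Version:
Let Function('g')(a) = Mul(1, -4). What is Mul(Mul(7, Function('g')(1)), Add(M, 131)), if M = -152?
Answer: 588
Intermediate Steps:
Function('g')(a) = -4
Mul(Mul(7, Function('g')(1)), Add(M, 131)) = Mul(Mul(7, -4), Add(-152, 131)) = Mul(-28, -21) = 588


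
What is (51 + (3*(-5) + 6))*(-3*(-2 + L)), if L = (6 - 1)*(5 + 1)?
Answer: -3528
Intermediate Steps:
L = 30 (L = 5*6 = 30)
(51 + (3*(-5) + 6))*(-3*(-2 + L)) = (51 + (3*(-5) + 6))*(-3*(-2 + 30)) = (51 + (-15 + 6))*(-3*28) = (51 - 9)*(-84) = 42*(-84) = -3528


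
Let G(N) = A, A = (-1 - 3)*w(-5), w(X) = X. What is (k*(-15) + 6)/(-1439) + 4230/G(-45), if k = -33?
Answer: 607695/2878 ≈ 211.15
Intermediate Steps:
A = 20 (A = (-1 - 3)*(-5) = -4*(-5) = 20)
G(N) = 20
(k*(-15) + 6)/(-1439) + 4230/G(-45) = (-33*(-15) + 6)/(-1439) + 4230/20 = (495 + 6)*(-1/1439) + 4230*(1/20) = 501*(-1/1439) + 423/2 = -501/1439 + 423/2 = 607695/2878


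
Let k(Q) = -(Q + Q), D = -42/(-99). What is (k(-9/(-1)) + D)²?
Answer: 336400/1089 ≈ 308.91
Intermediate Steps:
D = 14/33 (D = -42*(-1/99) = 14/33 ≈ 0.42424)
k(Q) = -2*Q
(k(-9/(-1)) + D)² = (-(-18)/(-1) + 14/33)² = (-(-18)*(-1) + 14/33)² = (-2*9 + 14/33)² = (-18 + 14/33)² = (-580/33)² = 336400/1089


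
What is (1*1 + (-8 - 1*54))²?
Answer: 3721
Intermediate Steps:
(1*1 + (-8 - 1*54))² = (1 + (-8 - 54))² = (1 - 62)² = (-61)² = 3721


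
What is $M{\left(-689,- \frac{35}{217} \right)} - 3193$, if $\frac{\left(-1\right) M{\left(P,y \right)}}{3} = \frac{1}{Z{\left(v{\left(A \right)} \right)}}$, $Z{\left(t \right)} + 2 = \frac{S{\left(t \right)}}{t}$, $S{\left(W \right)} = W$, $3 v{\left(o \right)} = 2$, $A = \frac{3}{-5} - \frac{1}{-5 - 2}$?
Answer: $-3190$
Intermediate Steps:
$A = - \frac{16}{35}$ ($A = 3 \left(- \frac{1}{5}\right) - \frac{1}{-7} = - \frac{3}{5} - - \frac{1}{7} = - \frac{3}{5} + \frac{1}{7} = - \frac{16}{35} \approx -0.45714$)
$v{\left(o \right)} = \frac{2}{3}$ ($v{\left(o \right)} = \frac{1}{3} \cdot 2 = \frac{2}{3}$)
$Z{\left(t \right)} = -1$ ($Z{\left(t \right)} = -2 + \frac{t}{t} = -2 + 1 = -1$)
$M{\left(P,y \right)} = 3$ ($M{\left(P,y \right)} = - \frac{3}{-1} = \left(-3\right) \left(-1\right) = 3$)
$M{\left(-689,- \frac{35}{217} \right)} - 3193 = 3 - 3193 = -3190$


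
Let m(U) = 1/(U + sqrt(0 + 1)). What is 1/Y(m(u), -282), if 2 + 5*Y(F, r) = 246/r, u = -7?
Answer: -47/27 ≈ -1.7407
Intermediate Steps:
m(U) = 1/(1 + U) (m(U) = 1/(U + sqrt(1)) = 1/(U + 1) = 1/(1 + U))
Y(F, r) = -2/5 + 246/(5*r) (Y(F, r) = -2/5 + (246/r)/5 = -2/5 + 246/(5*r))
1/Y(m(u), -282) = 1/((2/5)*(123 - 1*(-282))/(-282)) = 1/((2/5)*(-1/282)*(123 + 282)) = 1/((2/5)*(-1/282)*405) = 1/(-27/47) = -47/27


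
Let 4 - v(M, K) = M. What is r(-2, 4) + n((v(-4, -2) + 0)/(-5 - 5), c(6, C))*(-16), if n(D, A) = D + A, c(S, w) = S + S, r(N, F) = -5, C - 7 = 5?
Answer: -921/5 ≈ -184.20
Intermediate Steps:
C = 12 (C = 7 + 5 = 12)
v(M, K) = 4 - M
c(S, w) = 2*S
n(D, A) = A + D
r(-2, 4) + n((v(-4, -2) + 0)/(-5 - 5), c(6, C))*(-16) = -5 + (2*6 + ((4 - 1*(-4)) + 0)/(-5 - 5))*(-16) = -5 + (12 + ((4 + 4) + 0)/(-10))*(-16) = -5 + (12 + (8 + 0)*(-1/10))*(-16) = -5 + (12 + 8*(-1/10))*(-16) = -5 + (12 - 4/5)*(-16) = -5 + (56/5)*(-16) = -5 - 896/5 = -921/5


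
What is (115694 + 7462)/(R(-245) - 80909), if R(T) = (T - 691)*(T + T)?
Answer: 123156/377731 ≈ 0.32604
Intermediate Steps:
R(T) = 2*T*(-691 + T) (R(T) = (-691 + T)*(2*T) = 2*T*(-691 + T))
(115694 + 7462)/(R(-245) - 80909) = (115694 + 7462)/(2*(-245)*(-691 - 245) - 80909) = 123156/(2*(-245)*(-936) - 80909) = 123156/(458640 - 80909) = 123156/377731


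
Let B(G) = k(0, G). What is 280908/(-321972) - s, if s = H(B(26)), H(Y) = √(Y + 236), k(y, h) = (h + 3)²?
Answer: -23409/26831 - √1077 ≈ -33.690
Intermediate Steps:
k(y, h) = (3 + h)²
B(G) = (3 + G)²
H(Y) = √(236 + Y)
s = √1077 (s = √(236 + (3 + 26)²) = √(236 + 29²) = √(236 + 841) = √1077 ≈ 32.818)
280908/(-321972) - s = 280908/(-321972) - √1077 = 280908*(-1/321972) - √1077 = -23409/26831 - √1077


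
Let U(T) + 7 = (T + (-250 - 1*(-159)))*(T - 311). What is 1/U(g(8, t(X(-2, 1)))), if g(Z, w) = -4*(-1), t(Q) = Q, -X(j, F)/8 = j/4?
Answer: 1/26702 ≈ 3.7450e-5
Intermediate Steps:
X(j, F) = -2*j (X(j, F) = -8*j/4 = -2*j)
g(Z, w) = 4
U(T) = -7 + (-311 + T)*(-91 + T) (U(T) = -7 + (T + (-250 - 1*(-159)))*(T - 311) = -7 + (T + (-250 + 159))*(-311 + T) = -7 + (T - 91)*(-311 + T) = -7 + (-91 + T)*(-311 + T) = -7 + (-311 + T)*(-91 + T))
1/U(g(8, t(X(-2, 1)))) = 1/(28294 + 4² - 402*4) = 1/(28294 + 16 - 1608) = 1/26702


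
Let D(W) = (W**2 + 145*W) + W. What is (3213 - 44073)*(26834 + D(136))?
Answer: -2663499960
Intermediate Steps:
D(W) = W**2 + 146*W
(3213 - 44073)*(26834 + D(136)) = (3213 - 44073)*(26834 + 136*(146 + 136)) = -40860*(26834 + 136*282) = -40860*(26834 + 38352) = -40860*65186 = -2663499960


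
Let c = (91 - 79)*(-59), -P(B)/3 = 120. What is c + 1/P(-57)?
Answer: -254881/360 ≈ -708.00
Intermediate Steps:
P(B) = -360 (P(B) = -3*120 = -360)
c = -708 (c = 12*(-59) = -708)
c + 1/P(-57) = -708 + 1/(-360) = -708 - 1/360 = -254881/360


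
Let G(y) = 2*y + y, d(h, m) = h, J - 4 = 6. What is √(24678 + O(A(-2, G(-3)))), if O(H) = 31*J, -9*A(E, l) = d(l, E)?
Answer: 2*√6247 ≈ 158.08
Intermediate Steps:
J = 10 (J = 4 + 6 = 10)
G(y) = 3*y
A(E, l) = -l/9
O(H) = 310 (O(H) = 31*10 = 310)
√(24678 + O(A(-2, G(-3)))) = √(24678 + 310) = √24988 = 2*√6247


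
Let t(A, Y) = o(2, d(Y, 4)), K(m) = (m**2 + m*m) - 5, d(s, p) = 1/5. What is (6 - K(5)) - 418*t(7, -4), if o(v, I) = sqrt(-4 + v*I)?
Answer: -39 - 1254*I*sqrt(10)/5 ≈ -39.0 - 793.1*I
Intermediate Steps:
d(s, p) = 1/5
o(v, I) = sqrt(-4 + I*v)
K(m) = -5 + 2*m**2 (K(m) = (m**2 + m**2) - 5 = 2*m**2 - 5 = -5 + 2*m**2)
t(A, Y) = 3*I*sqrt(10)/5 (t(A, Y) = sqrt(-4 + (1/5)*2) = sqrt(-4 + 2/5) = sqrt(-18/5) = 3*I*sqrt(10)/5)
(6 - K(5)) - 418*t(7, -4) = (6 - (-5 + 2*5**2)) - 1254*I*sqrt(10)/5 = (6 - (-5 + 2*25)) - 1254*I*sqrt(10)/5 = (6 - (-5 + 50)) - 1254*I*sqrt(10)/5 = (6 - 1*45) - 1254*I*sqrt(10)/5 = (6 - 45) - 1254*I*sqrt(10)/5 = -39 - 1254*I*sqrt(10)/5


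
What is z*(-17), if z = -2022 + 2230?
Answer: -3536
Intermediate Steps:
z = 208
z*(-17) = 208*(-17) = -3536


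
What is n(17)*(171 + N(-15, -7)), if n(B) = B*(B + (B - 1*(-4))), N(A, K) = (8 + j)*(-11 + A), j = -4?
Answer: 43282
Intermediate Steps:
N(A, K) = -44 + 4*A (N(A, K) = (8 - 4)*(-11 + A) = 4*(-11 + A) = -44 + 4*A)
n(B) = B*(4 + 2*B) (n(B) = B*(B + (B + 4)) = B*(B + (4 + B)) = B*(4 + 2*B))
n(17)*(171 + N(-15, -7)) = (2*17*(2 + 17))*(171 + (-44 + 4*(-15))) = (2*17*19)*(171 + (-44 - 60)) = 646*(171 - 104) = 646*67 = 43282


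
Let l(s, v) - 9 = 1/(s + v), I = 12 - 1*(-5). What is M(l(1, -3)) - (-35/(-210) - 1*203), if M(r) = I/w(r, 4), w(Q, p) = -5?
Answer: 5983/30 ≈ 199.43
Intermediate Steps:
I = 17 (I = 12 + 5 = 17)
l(s, v) = 9 + 1/(s + v)
M(r) = -17/5 (M(r) = 17/(-5) = 17*(-⅕) = -17/5)
M(l(1, -3)) - (-35/(-210) - 1*203) = -17/5 - (-35/(-210) - 1*203) = -17/5 - (-35*(-1/210) - 203) = -17/5 - (⅙ - 203) = -17/5 - 1*(-1217/6) = -17/5 + 1217/6 = 5983/30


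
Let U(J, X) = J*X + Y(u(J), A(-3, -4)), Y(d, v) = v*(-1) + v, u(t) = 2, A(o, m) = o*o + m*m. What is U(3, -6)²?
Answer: 324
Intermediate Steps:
A(o, m) = m² + o² (A(o, m) = o² + m² = m² + o²)
Y(d, v) = 0 (Y(d, v) = -v + v = 0)
U(J, X) = J*X (U(J, X) = J*X + 0 = J*X)
U(3, -6)² = (3*(-6))² = (-18)² = 324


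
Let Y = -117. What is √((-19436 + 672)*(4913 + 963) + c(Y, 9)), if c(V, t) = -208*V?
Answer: 4*I*√6889558 ≈ 10499.0*I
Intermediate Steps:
√((-19436 + 672)*(4913 + 963) + c(Y, 9)) = √((-19436 + 672)*(4913 + 963) - 208*(-117)) = √(-18764*5876 + 24336) = √(-110257264 + 24336) = √(-110232928) = 4*I*√6889558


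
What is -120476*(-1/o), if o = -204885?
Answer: -120476/204885 ≈ -0.58802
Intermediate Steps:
-120476*(-1/o) = -120476/((-1*(-204885))) = -120476/204885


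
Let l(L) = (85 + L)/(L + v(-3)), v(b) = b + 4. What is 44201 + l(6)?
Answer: 44214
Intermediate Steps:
v(b) = 4 + b
l(L) = (85 + L)/(1 + L) (l(L) = (85 + L)/(L + (4 - 3)) = (85 + L)/(L + 1) = (85 + L)/(1 + L))
44201 + l(6) = 44201 + (85 + 6)/(1 + 6) = 44201 + 91/7 = 44201 + (1/7)*91 = 44201 + 13 = 44214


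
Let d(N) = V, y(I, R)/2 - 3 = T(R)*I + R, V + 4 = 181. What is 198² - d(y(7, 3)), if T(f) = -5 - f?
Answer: 39027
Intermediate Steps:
V = 177 (V = -4 + 181 = 177)
y(I, R) = 6 + 2*R + 2*I*(-5 - R) (y(I, R) = 6 + 2*((-5 - R)*I + R) = 6 + 2*(I*(-5 - R) + R) = 6 + 2*(R + I*(-5 - R)) = 6 + (2*R + 2*I*(-5 - R)) = 6 + 2*R + 2*I*(-5 - R))
d(N) = 177
198² - d(y(7, 3)) = 198² - 1*177 = 39204 - 177 = 39027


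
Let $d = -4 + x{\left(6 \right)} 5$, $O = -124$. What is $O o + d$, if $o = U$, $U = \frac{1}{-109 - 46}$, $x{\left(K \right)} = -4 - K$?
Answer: $- \frac{266}{5} \approx -53.2$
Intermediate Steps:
$U = - \frac{1}{155}$ ($U = \frac{1}{-155} = - \frac{1}{155} \approx -0.0064516$)
$o = - \frac{1}{155} \approx -0.0064516$
$d = -54$ ($d = -4 + \left(-4 - 6\right) 5 = -4 - 50 = -54$)
$O o + d = \left(-124\right) \left(- \frac{1}{155}\right) - 54 = \frac{4}{5} - 54 = - \frac{266}{5}$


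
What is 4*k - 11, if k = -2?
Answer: -19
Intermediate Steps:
4*k - 11 = 4*(-2) - 11 = -8 - 11 = -19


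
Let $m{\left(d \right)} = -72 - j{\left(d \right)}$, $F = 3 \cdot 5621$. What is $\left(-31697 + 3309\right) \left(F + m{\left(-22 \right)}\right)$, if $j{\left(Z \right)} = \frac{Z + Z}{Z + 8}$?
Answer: $- \frac{3336015820}{7} \approx -4.7657 \cdot 10^{8}$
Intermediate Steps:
$F = 16863$
$j{\left(Z \right)} = \frac{2 Z}{8 + Z}$
$m{\left(d \right)} = -72 - \frac{2 d}{8 + d}$
$\left(-31697 + 3309\right) \left(F + m{\left(-22 \right)}\right) = \left(-31697 + 3309\right) \left(16863 + \frac{2 \left(-288 - -814\right)}{8 - 22}\right) = - 28388 \left(16863 + \frac{2 \left(-288 + 814\right)}{-14}\right) = - 28388 \left(16863 + 2 \left(- \frac{1}{14}\right) 526\right) = - 28388 \left(16863 - \frac{526}{7}\right) = \left(-28388\right) \frac{117515}{7} = - \frac{3336015820}{7}$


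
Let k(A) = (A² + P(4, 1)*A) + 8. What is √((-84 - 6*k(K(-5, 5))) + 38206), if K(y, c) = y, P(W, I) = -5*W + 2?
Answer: 2*√9346 ≈ 193.35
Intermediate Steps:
P(W, I) = 2 - 5*W
k(A) = 8 + A² - 18*A (k(A) = (A² + (2 - 5*4)*A) + 8 = (A² + (2 - 20)*A) + 8 = (A² - 18*A) + 8 = 8 + A² - 18*A)
√((-84 - 6*k(K(-5, 5))) + 38206) = √((-84 - 6*(8 + (-5)² - 18*(-5))) + 38206) = √((-84 - 6*(8 + 25 + 90)) + 38206) = √((-84 - 6*123) + 38206) = √((-84 - 738) + 38206) = √(-822 + 38206) = √37384 = 2*√9346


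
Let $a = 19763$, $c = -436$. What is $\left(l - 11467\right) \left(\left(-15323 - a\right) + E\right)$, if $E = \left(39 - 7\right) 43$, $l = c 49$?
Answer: $1106733010$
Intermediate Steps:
$l = -21364$ ($l = \left(-436\right) 49 = -21364$)
$E = 1376$ ($E = 32 \cdot 43 = 1376$)
$\left(l - 11467\right) \left(\left(-15323 - a\right) + E\right) = \left(-21364 - 11467\right) \left(\left(-15323 - 19763\right) + 1376\right) = - 32831 \left(\left(-15323 - 19763\right) + 1376\right) = - 32831 \left(-35086 + 1376\right) = \left(-32831\right) \left(-33710\right) = 1106733010$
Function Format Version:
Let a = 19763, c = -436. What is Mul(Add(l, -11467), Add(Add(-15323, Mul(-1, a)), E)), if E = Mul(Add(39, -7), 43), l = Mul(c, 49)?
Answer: 1106733010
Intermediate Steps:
l = -21364 (l = Mul(-436, 49) = -21364)
E = 1376 (E = Mul(32, 43) = 1376)
Mul(Add(l, -11467), Add(Add(-15323, Mul(-1, a)), E)) = Mul(Add(-21364, -11467), Add(Add(-15323, Mul(-1, 19763)), 1376)) = Mul(-32831, Add(Add(-15323, -19763), 1376)) = Mul(-32831, Add(-35086, 1376)) = Mul(-32831, -33710) = 1106733010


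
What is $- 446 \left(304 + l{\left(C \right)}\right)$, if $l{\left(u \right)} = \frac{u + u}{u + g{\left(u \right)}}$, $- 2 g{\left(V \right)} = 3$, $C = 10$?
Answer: $- \frac{2322768}{17} \approx -1.3663 \cdot 10^{5}$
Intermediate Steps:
$g{\left(V \right)} = - \frac{3}{2}$ ($g{\left(V \right)} = \left(- \frac{1}{2}\right) 3 = - \frac{3}{2}$)
$l{\left(u \right)} = \frac{2 u}{- \frac{3}{2} + u}$ ($l{\left(u \right)} = \frac{u + u}{u - \frac{3}{2}} = \frac{2 u}{- \frac{3}{2} + u}$)
$- 446 \left(304 + l{\left(C \right)}\right) = - 446 \left(304 + 4 \cdot 10 \frac{1}{-3 + 2 \cdot 10}\right) = - 446 \left(304 + 4 \cdot 10 \frac{1}{-3 + 20}\right) = - 446 \left(304 + 4 \cdot 10 \cdot \frac{1}{17}\right) = - 446 \left(304 + \frac{40}{17}\right) = \left(-446\right) \frac{5208}{17} = - \frac{2322768}{17}$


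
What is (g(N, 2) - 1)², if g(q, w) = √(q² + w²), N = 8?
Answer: 69 - 4*√17 ≈ 52.508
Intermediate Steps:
(g(N, 2) - 1)² = (√(8² + 2²) - 1)² = (√(64 + 4) - 1)² = (√68 - 1)² = (2*√17 - 1)² = (-1 + 2*√17)²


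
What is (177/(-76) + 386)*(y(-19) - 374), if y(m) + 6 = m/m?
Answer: -11051261/76 ≈ -1.4541e+5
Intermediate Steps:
y(m) = -5 (y(m) = -6 + m/m = -6 + 1 = -5)
(177/(-76) + 386)*(y(-19) - 374) = (177/(-76) + 386)*(-5 - 374) = (177*(-1/76) + 386)*(-379) = (-177/76 + 386)*(-379) = (29159/76)*(-379) = -11051261/76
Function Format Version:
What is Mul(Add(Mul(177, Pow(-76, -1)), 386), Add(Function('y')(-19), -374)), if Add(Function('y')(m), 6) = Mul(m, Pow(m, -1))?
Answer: Rational(-11051261, 76) ≈ -1.4541e+5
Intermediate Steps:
Function('y')(m) = -5 (Function('y')(m) = Add(-6, Mul(m, Pow(m, -1))) = Add(-6, 1) = -5)
Mul(Add(Mul(177, Pow(-76, -1)), 386), Add(Function('y')(-19), -374)) = Mul(Add(Mul(177, Pow(-76, -1)), 386), Add(-5, -374)) = Mul(Add(Mul(177, Rational(-1, 76)), 386), -379) = Mul(Add(Rational(-177, 76), 386), -379) = Mul(Rational(29159, 76), -379) = Rational(-11051261, 76)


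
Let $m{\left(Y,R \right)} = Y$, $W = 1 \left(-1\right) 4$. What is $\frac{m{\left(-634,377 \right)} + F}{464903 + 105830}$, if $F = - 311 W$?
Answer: $\frac{610}{570733} \approx 0.0010688$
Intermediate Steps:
$W = -4$ ($W = \left(-1\right) 4 = -4$)
$F = 1244$ ($F = \left(-311\right) \left(-4\right) = 1244$)
$\frac{m{\left(-634,377 \right)} + F}{464903 + 105830} = \frac{-634 + 1244}{464903 + 105830} = \frac{610}{570733}$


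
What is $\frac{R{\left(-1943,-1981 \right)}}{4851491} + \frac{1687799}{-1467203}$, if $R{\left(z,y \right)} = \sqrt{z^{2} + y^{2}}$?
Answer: $- \frac{1687799}{1467203} + \frac{\sqrt{7699610}}{4851491} \approx -1.1498$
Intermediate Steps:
$R{\left(z,y \right)} = \sqrt{y^{2} + z^{2}}$
$\frac{R{\left(-1943,-1981 \right)}}{4851491} + \frac{1687799}{-1467203} = \frac{\sqrt{\left(-1981\right)^{2} + \left(-1943\right)^{2}}}{4851491} + \frac{1687799}{-1467203} = \sqrt{3924361 + 3775249} \cdot \frac{1}{4851491} + 1687799 \left(- \frac{1}{1467203}\right) = \sqrt{7699610} \cdot \frac{1}{4851491} - \frac{1687799}{1467203} = \frac{\sqrt{7699610}}{4851491} - \frac{1687799}{1467203} = - \frac{1687799}{1467203} + \frac{\sqrt{7699610}}{4851491}$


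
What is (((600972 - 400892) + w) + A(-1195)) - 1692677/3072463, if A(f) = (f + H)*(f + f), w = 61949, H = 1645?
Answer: -2499361241750/3072463 ≈ -8.1347e+5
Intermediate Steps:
A(f) = 2*f*(1645 + f) (A(f) = (f + 1645)*(f + f) = (1645 + f)*(2*f) = 2*f*(1645 + f))
(((600972 - 400892) + w) + A(-1195)) - 1692677/3072463 = (((600972 - 400892) + 61949) + 2*(-1195)*(1645 - 1195)) - 1692677/3072463 = ((200080 + 61949) + 2*(-1195)*450) - 1692677*1/3072463 = (262029 - 1075500) - 1692677/3072463 = -813471 - 1692677/3072463 = -2499361241750/3072463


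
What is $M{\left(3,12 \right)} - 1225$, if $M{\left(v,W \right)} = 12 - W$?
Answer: $-1225$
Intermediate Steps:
$M{\left(3,12 \right)} - 1225 = \left(12 - 12\right) - 1225 = 0 - 1225 = -1225$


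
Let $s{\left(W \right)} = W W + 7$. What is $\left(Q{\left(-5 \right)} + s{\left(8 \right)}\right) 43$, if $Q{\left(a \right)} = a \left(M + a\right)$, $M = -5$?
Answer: $5203$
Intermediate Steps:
$Q{\left(a \right)} = a \left(-5 + a\right)$
$s{\left(W \right)} = 7 + W^{2}$ ($s{\left(W \right)} = W^{2} + 7 = 7 + W^{2}$)
$\left(Q{\left(-5 \right)} + s{\left(8 \right)}\right) 43 = \left(- 5 \left(-5 - 5\right) + \left(7 + 8^{2}\right)\right) 43 = \left(\left(-5\right) \left(-10\right) + \left(7 + 64\right)\right) 43 = \left(50 + 71\right) 43 = 121 \cdot 43 = 5203$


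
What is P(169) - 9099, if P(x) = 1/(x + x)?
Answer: -3075461/338 ≈ -9099.0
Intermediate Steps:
P(x) = 1/(2*x)
P(169) - 9099 = (½)/169 - 9099 = (½)*(1/169) - 9099 = 1/338 - 9099 = -3075461/338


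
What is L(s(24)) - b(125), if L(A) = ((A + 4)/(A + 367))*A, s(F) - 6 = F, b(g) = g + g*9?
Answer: -495230/397 ≈ -1247.4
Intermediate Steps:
b(g) = 10*g (b(g) = g + 9*g = 10*g)
s(F) = 6 + F
L(A) = A*(4 + A)/(367 + A) (L(A) = ((4 + A)/(367 + A))*A = A*(4 + A)/(367 + A))
L(s(24)) - b(125) = (6 + 24)*(4 + (6 + 24))/(367 + (6 + 24)) - 10*125 = 30*(4 + 30)/(367 + 30) - 1*1250 = 30*34/397 - 1250 = 30*(1/397)*34 - 1250 = 1020/397 - 1250 = -495230/397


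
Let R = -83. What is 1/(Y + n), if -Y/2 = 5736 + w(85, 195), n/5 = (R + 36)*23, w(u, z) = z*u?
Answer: -1/50027 ≈ -1.9989e-5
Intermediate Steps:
w(u, z) = u*z
n = -5405 (n = 5*((-83 + 36)*23) = 5*(-47*23) = 5*(-1081) = -5405)
Y = -44622 (Y = -2*(5736 + 85*195) = -2*(5736 + 16575) = -2*22311 = -44622)
1/(Y + n) = 1/(-44622 - 5405) = 1/(-50027) = -1/50027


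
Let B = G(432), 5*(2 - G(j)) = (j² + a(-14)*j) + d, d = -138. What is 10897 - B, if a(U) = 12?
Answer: 49229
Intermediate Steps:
G(j) = 148/5 - 12*j/5 - j²/5 (G(j) = 2 - ((j² + 12*j) - 138)/5 = 2 - (-138 + j² + 12*j)/5 = 2 + (138/5 - 12*j/5 - j²/5) = 148/5 - 12*j/5 - j²/5)
B = -38332 (B = 148/5 - 12/5*432 - ⅕*432² = 148/5 - 5184/5 - ⅕*186624 = 148/5 - 5184/5 - 186624/5 = -38332)
10897 - B = 10897 - 1*(-38332) = 10897 + 38332 = 49229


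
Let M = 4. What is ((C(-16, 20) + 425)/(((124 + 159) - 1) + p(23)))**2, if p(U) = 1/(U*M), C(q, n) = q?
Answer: 1415866384/673143025 ≈ 2.1034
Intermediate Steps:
p(U) = 1/(4*U) (p(U) = 1/(U*4) = 1/(4*U))
((C(-16, 20) + 425)/(((124 + 159) - 1) + p(23)))**2 = ((-16 + 425)/(((124 + 159) - 1) + (1/4)/23))**2 = (409/((283 - 1) + (1/4)*(1/23)))**2 = (409/(282 + 1/92))**2 = (409/(25945/92))**2 = (409*(92/25945))**2 = (37628/25945)**2 = 1415866384/673143025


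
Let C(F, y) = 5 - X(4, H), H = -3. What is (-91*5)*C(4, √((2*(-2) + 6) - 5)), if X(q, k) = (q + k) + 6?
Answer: 910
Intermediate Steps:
X(q, k) = 6 + k + q (X(q, k) = (k + q) + 6 = 6 + k + q)
C(F, y) = -2 (C(F, y) = 5 - (6 - 3 + 4) = 5 - 1*7 = 5 - 7 = -2)
(-91*5)*C(4, √((2*(-2) + 6) - 5)) = -91*5*(-2) = -455*(-2) = 910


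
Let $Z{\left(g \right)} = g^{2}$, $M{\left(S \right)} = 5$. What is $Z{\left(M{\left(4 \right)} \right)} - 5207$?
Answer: $-5182$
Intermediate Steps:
$Z{\left(M{\left(4 \right)} \right)} - 5207 = 5^{2} - 5207 = 25 - 5207 = -5182$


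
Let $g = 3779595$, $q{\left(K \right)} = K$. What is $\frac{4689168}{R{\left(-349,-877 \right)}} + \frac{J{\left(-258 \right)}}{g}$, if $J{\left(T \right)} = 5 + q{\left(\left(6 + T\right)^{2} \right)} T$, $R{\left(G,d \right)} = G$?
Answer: $- \frac{17728873952383}{1319078655} \approx -13440.0$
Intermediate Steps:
$J{\left(T \right)} = 5 + T \left(6 + T\right)^{2}$ ($J{\left(T \right)} = 5 + \left(6 + T\right)^{2} T = 5 + T \left(6 + T\right)^{2}$)
$\frac{4689168}{R{\left(-349,-877 \right)}} + \frac{J{\left(-258 \right)}}{g} = \frac{4689168}{-349} + \frac{5 - 258 \left(6 - 258\right)^{2}}{3779595} = 4689168 \left(- \frac{1}{349}\right) + \left(5 - 258 \left(-252\right)^{2}\right) \frac{1}{3779595} = - \frac{4689168}{349} + \left(5 - 16384032\right) \frac{1}{3779595} = - \frac{4689168}{349} - \frac{16384027}{3779595} = - \frac{17728873952383}{1319078655}$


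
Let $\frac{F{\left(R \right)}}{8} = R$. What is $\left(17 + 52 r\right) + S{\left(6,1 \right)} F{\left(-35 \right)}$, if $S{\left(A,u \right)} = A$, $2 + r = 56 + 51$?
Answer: $3797$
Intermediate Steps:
$r = 105$ ($r = -2 + \left(56 + 51\right) = -2 + 107 = 105$)
$F{\left(R \right)} = 8 R$
$\left(17 + 52 r\right) + S{\left(6,1 \right)} F{\left(-35 \right)} = \left(17 + 52 \cdot 105\right) + 6 \cdot 8 \left(-35\right) = \left(17 + 5460\right) + 6 \left(-280\right) = 5477 - 1680 = 3797$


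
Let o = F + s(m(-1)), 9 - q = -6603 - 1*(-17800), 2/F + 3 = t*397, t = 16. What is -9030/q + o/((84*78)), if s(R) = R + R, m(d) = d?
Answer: 7822786429/9695951538 ≈ 0.80681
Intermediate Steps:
F = 2/6349 (F = 2/(-3 + 16*397) = 2/(-3 + 6352) = 2/6349 ≈ 0.00031501)
q = -11188 (q = 9 - (-6603 - 1*(-17800)) = 9 - (-6603 + 17800) = 9 - 1*11197 = 9 - 11197 = -11188)
s(R) = 2*R
o = -12696/6349 (o = 2/6349 + 2*(-1) = 2/6349 - 2 = -12696/6349 ≈ -1.9997)
-9030/q + o/((84*78)) = -9030/(-11188) - 12696/(6349*(84*78)) = -9030*(-1/11188) - 12696/6349/6552 = 4515/5594 - 12696/6349*1/6552 = 4515/5594 - 529/1733277 = 7822786429/9695951538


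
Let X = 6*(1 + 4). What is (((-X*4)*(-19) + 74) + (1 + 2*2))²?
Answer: 5564881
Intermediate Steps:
X = 30 (X = 6*5 = 30)
(((-X*4)*(-19) + 74) + (1 + 2*2))² = (((-1*30*4)*(-19) + 74) + (1 + 2*2))² = ((-30*4*(-19) + 74) + (1 + 4))² = ((-120*(-19) + 74) + 5)² = ((2280 + 74) + 5)² = (2354 + 5)² = 2359² = 5564881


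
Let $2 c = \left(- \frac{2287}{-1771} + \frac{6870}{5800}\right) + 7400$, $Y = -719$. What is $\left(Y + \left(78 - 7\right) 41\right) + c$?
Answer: $\frac{12106832257}{2054360} \approx 5893.2$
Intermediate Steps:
$c = \frac{7603675137}{2054360}$ ($c = \frac{\left(- \frac{2287}{-1771} + \frac{6870}{5800}\right) + 7400}{2} = \frac{\left(\left(-2287\right) \left(- \frac{1}{1771}\right) + 6870 \cdot \frac{1}{5800}\right) + 7400}{2} = \frac{\left(\frac{2287}{1771} + \frac{687}{580}\right) + 7400}{2} = \frac{\frac{2543137}{1027180} + 7400}{2} = \frac{1}{2} \cdot \frac{7603675137}{1027180} = \frac{7603675137}{2054360} \approx 3701.2$)
$\left(Y + \left(78 - 7\right) 41\right) + c = \left(-719 + \left(78 - 7\right) 41\right) + \frac{7603675137}{2054360} = \left(-719 + 71 \cdot 41\right) + \frac{7603675137}{2054360} = \left(-719 + 2911\right) + \frac{7603675137}{2054360} = 2192 + \frac{7603675137}{2054360} = \frac{12106832257}{2054360}$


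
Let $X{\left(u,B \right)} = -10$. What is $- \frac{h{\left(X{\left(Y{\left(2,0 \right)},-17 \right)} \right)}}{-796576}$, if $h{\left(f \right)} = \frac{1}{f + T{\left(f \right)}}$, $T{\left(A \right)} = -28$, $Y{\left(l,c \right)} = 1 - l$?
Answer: $- \frac{1}{30269888} \approx -3.3036 \cdot 10^{-8}$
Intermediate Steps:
$h{\left(f \right)} = \frac{1}{-28 + f}$ ($h{\left(f \right)} = \frac{1}{f - 28} = \frac{1}{-28 + f}$)
$- \frac{h{\left(X{\left(Y{\left(2,0 \right)},-17 \right)} \right)}}{-796576} = - \frac{1}{\left(-28 - 10\right) \left(-796576\right)} = - \frac{-1}{\left(-38\right) 796576} = - \frac{\left(-1\right) \left(-1\right)}{38 \cdot 796576} = \left(-1\right) \frac{1}{30269888} = - \frac{1}{30269888}$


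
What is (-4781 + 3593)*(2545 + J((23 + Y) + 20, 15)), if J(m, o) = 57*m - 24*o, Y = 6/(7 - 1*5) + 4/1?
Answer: -5981580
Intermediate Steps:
Y = 7 (Y = 6/(7 - 5) + 4*1 = 6/2 + 4 = 6*(½) + 4 = 3 + 4 = 7)
J(m, o) = -24*o + 57*m
(-4781 + 3593)*(2545 + J((23 + Y) + 20, 15)) = (-4781 + 3593)*(2545 + (-24*15 + 57*((23 + 7) + 20))) = -1188*(2545 + (-360 + 57*(30 + 20))) = -1188*(2545 + (-360 + 57*50)) = -1188*(2545 + (-360 + 2850)) = -1188*(2545 + 2490) = -1188*5035 = -5981580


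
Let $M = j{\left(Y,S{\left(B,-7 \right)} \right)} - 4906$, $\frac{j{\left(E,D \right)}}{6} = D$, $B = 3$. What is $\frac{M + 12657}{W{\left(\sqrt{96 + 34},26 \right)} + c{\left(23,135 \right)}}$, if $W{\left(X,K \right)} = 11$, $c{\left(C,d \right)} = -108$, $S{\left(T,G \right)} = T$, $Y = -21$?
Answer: $- \frac{7769}{97} \approx -80.093$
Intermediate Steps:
$j{\left(E,D \right)} = 6 D$
$M = -4888$ ($M = 6 \cdot 3 - 4906 = 18 - 4906 = -4888$)
$\frac{M + 12657}{W{\left(\sqrt{96 + 34},26 \right)} + c{\left(23,135 \right)}} = \frac{-4888 + 12657}{11 - 108} = \frac{7769}{-97} = 7769 \left(- \frac{1}{97}\right) = - \frac{7769}{97}$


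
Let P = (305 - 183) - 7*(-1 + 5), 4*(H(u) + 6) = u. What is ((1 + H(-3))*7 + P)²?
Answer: 46225/16 ≈ 2889.1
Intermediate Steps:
H(u) = -6 + u/4
P = 94 (P = 122 - 7*4 = 122 - 28 = 94)
((1 + H(-3))*7 + P)² = ((1 + (-6 + (¼)*(-3)))*7 + 94)² = ((1 + (-6 - ¾))*7 + 94)² = ((1 - 27/4)*7 + 94)² = (-23/4*7 + 94)² = (-161/4 + 94)² = (215/4)² = 46225/16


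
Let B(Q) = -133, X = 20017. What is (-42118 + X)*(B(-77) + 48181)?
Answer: -1061908848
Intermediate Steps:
(-42118 + X)*(B(-77) + 48181) = (-42118 + 20017)*(-133 + 48181) = -22101*48048 = -1061908848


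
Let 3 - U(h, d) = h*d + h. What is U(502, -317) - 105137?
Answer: 53498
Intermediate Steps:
U(h, d) = 3 - h - d*h (U(h, d) = 3 - (h*d + h) = 3 - (d*h + h) = 3 - (h + d*h) = 3 + (-h - d*h) = 3 - h - d*h)
U(502, -317) - 105137 = (3 - 1*502 - 1*(-317)*502) - 105137 = (3 - 502 + 159134) - 105137 = 158635 - 105137 = 53498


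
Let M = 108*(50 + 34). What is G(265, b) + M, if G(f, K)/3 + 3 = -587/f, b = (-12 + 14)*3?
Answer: 2399934/265 ≈ 9056.4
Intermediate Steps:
b = 6 (b = 2*3 = 6)
M = 9072 (M = 108*84 = 9072)
G(f, K) = -9 - 1761/f (G(f, K) = -9 + 3*(-587/f) = -9 - 1761/f)
G(265, b) + M = (-9 - 1761/265) + 9072 = -4146/265 + 9072 = 2399934/265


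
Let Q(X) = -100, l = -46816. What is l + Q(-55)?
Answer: -46916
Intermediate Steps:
l + Q(-55) = -46816 - 100 = -46916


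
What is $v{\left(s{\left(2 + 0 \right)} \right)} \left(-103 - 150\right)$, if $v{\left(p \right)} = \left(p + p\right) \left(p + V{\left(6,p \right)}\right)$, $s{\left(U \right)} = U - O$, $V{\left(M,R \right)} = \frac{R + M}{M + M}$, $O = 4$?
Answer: $- \frac{5060}{3} \approx -1686.7$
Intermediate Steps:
$V{\left(M,R \right)} = \frac{M + R}{2 M}$
$s{\left(U \right)} = -4 + U$ ($s{\left(U \right)} = U - 4 = -4 + U$)
$v{\left(p \right)} = 2 p \left(\frac{1}{2} + \frac{13 p}{12}\right)$ ($v{\left(p \right)} = \left(p + p\right) \left(p + \frac{6 + p}{2 \cdot 6}\right) = 2 p \left(p + \frac{1}{2} \cdot \frac{1}{6} \left(6 + p\right)\right) = 2 p \left(p + \left(\frac{1}{2} + \frac{p}{12}\right)\right) = 2 p \left(\frac{1}{2} + \frac{13 p}{12}\right)$)
$v{\left(s{\left(2 + 0 \right)} \right)} \left(-103 - 150\right) = \frac{\left(-4 + \left(2 + 0\right)\right) \left(6 + 13 \left(-4 + \left(2 + 0\right)\right)\right)}{6} \left(-103 - 150\right) = \frac{\left(-4 + 2\right) \left(6 + 13 \left(-4 + 2\right)\right)}{6} \left(-253\right) = \frac{1}{6} \left(-2\right) \left(6 + 13 \left(-2\right)\right) \left(-253\right) = \frac{1}{6} \left(-2\right) \left(6 - 26\right) \left(-253\right) = \frac{1}{6} \left(-2\right) \left(-20\right) \left(-253\right) = \frac{20}{3} \left(-253\right) = - \frac{5060}{3}$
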